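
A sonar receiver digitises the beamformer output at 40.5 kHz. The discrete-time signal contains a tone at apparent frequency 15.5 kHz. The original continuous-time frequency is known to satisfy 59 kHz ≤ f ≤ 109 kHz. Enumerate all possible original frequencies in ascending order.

Frequencies that alias to 15.5 kHz are k·fs ± 15.5 kHz for integer k ≥ 0.
k=0: 15.5 kHz.
k=1: 25 kHz, 56 kHz.
k=2: 65.5 kHz, 96.5 kHz.
k=3: 106 kHz, 137 kHz.
k=4: 146.5 kHz, 177.5 kHz.
Within [59 kHz, 109 kHz]: 65.5 kHz, 96.5 kHz, 106 kHz.

65.5 kHz, 96.5 kHz, 106 kHz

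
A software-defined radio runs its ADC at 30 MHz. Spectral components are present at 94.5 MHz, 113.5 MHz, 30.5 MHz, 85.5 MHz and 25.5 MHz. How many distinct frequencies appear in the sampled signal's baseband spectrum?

3

fs/2 = 15 MHz.
94.5 MHz mod fs = 4.5 MHz.
4.5 MHz ≤ fs/2 = 15 MHz, appears at 4.5 MHz.
113.5 MHz mod fs = 23.5 MHz.
23.5 MHz > fs/2 = 15 MHz, folds to fs − 23.5 MHz = 6.5 MHz.
30.5 MHz mod fs = 0.5 MHz.
0.5 MHz ≤ fs/2 = 15 MHz, appears at 0.5 MHz.
85.5 MHz mod fs = 25.5 MHz.
25.5 MHz > fs/2 = 15 MHz, folds to fs − 25.5 MHz = 4.5 MHz.
25.5 MHz > fs/2 = 15 MHz, folds to fs − 25.5 MHz = 4.5 MHz.
Distinct values: {0.5 MHz, 4.5 MHz, 6.5 MHz} → 3.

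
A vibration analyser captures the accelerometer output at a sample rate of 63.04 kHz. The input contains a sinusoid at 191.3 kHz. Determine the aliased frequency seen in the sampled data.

191.3 kHz mod fs = 2.18 kHz.
2.18 kHz ≤ fs/2 = 31.52 kHz, appears at 2.18 kHz.

2.18 kHz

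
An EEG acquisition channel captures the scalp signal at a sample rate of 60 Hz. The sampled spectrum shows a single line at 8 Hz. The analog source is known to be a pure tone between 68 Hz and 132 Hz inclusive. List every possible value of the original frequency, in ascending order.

68 Hz, 112 Hz, 128 Hz

Frequencies that alias to 8 Hz are k·fs ± 8 Hz for integer k ≥ 0.
k=0: 8 Hz.
k=1: 52 Hz, 68 Hz.
k=2: 112 Hz, 128 Hz.
k=3: 172 Hz, 188 Hz.
Within [68 Hz, 132 Hz]: 68 Hz, 112 Hz, 128 Hz.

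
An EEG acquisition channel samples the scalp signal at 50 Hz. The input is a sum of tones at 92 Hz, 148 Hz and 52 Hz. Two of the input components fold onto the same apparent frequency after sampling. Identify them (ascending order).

fs/2 = 25 Hz.
92 Hz mod fs = 42 Hz.
42 Hz > fs/2 = 25 Hz, folds to fs − 42 Hz = 8 Hz.
148 Hz mod fs = 48 Hz.
48 Hz > fs/2 = 25 Hz, folds to fs − 48 Hz = 2 Hz.
52 Hz mod fs = 2 Hz.
2 Hz ≤ fs/2 = 25 Hz, appears at 2 Hz.
52 Hz and 148 Hz both map to 2 Hz.

52 Hz, 148 Hz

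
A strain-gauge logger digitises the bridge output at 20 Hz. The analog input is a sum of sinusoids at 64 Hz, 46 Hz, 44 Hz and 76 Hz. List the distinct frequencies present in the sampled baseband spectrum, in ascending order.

fs/2 = 10 Hz.
64 Hz mod fs = 4 Hz.
4 Hz ≤ fs/2 = 10 Hz, appears at 4 Hz.
46 Hz mod fs = 6 Hz.
6 Hz ≤ fs/2 = 10 Hz, appears at 6 Hz.
44 Hz mod fs = 4 Hz.
4 Hz ≤ fs/2 = 10 Hz, appears at 4 Hz.
76 Hz mod fs = 16 Hz.
16 Hz > fs/2 = 10 Hz, folds to fs − 16 Hz = 4 Hz.
Distinct values: {4 Hz, 6 Hz}.

4 Hz, 6 Hz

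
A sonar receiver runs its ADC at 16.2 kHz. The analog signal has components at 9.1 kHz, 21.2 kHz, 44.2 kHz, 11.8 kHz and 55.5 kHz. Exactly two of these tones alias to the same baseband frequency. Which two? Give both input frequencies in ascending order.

fs/2 = 8.1 kHz.
9.1 kHz > fs/2 = 8.1 kHz, folds to fs − 9.1 kHz = 7.1 kHz.
21.2 kHz mod fs = 5 kHz.
5 kHz ≤ fs/2 = 8.1 kHz, appears at 5 kHz.
44.2 kHz mod fs = 11.8 kHz.
11.8 kHz > fs/2 = 8.1 kHz, folds to fs − 11.8 kHz = 4.4 kHz.
11.8 kHz > fs/2 = 8.1 kHz, folds to fs − 11.8 kHz = 4.4 kHz.
55.5 kHz mod fs = 6.9 kHz.
6.9 kHz ≤ fs/2 = 8.1 kHz, appears at 6.9 kHz.
11.8 kHz and 44.2 kHz both map to 4.4 kHz.

11.8 kHz, 44.2 kHz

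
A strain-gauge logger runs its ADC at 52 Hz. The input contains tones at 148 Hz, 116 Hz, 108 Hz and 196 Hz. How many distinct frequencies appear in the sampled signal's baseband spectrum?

fs/2 = 26 Hz.
148 Hz mod fs = 44 Hz.
44 Hz > fs/2 = 26 Hz, folds to fs − 44 Hz = 8 Hz.
116 Hz mod fs = 12 Hz.
12 Hz ≤ fs/2 = 26 Hz, appears at 12 Hz.
108 Hz mod fs = 4 Hz.
4 Hz ≤ fs/2 = 26 Hz, appears at 4 Hz.
196 Hz mod fs = 40 Hz.
40 Hz > fs/2 = 26 Hz, folds to fs − 40 Hz = 12 Hz.
Distinct values: {4 Hz, 8 Hz, 12 Hz} → 3.

3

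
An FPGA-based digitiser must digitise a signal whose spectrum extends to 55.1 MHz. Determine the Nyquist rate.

Nyquist rate = 2 × 55.1 MHz = 110.2 MHz.

110.2 MHz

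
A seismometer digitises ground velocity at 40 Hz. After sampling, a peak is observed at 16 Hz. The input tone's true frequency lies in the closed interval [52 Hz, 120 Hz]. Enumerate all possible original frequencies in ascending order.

56 Hz, 64 Hz, 96 Hz, 104 Hz

Frequencies that alias to 16 Hz are k·fs ± 16 Hz for integer k ≥ 0.
k=0: 16 Hz.
k=1: 24 Hz, 56 Hz.
k=2: 64 Hz, 96 Hz.
k=3: 104 Hz, 136 Hz.
k=4: 144 Hz, 176 Hz.
Within [52 Hz, 120 Hz]: 56 Hz, 64 Hz, 96 Hz, 104 Hz.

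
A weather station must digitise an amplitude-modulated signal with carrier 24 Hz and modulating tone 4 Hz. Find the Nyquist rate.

AM sidebands sit at fc ± fm = 20 Hz and 28 Hz.
Highest-frequency component: 28 Hz.
Nyquist rate = 2 × 28 Hz = 56 Hz.

56 Hz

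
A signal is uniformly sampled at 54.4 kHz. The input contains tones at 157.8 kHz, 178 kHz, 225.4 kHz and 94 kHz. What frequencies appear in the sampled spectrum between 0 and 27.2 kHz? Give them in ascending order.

5.4 kHz, 7.8 kHz, 14.8 kHz

fs/2 = 27.2 kHz.
157.8 kHz mod fs = 49 kHz.
49 kHz > fs/2 = 27.2 kHz, folds to fs − 49 kHz = 5.4 kHz.
178 kHz mod fs = 14.8 kHz.
14.8 kHz ≤ fs/2 = 27.2 kHz, appears at 14.8 kHz.
225.4 kHz mod fs = 7.8 kHz.
7.8 kHz ≤ fs/2 = 27.2 kHz, appears at 7.8 kHz.
94 kHz mod fs = 39.6 kHz.
39.6 kHz > fs/2 = 27.2 kHz, folds to fs − 39.6 kHz = 14.8 kHz.
Distinct values: {5.4 kHz, 7.8 kHz, 14.8 kHz}.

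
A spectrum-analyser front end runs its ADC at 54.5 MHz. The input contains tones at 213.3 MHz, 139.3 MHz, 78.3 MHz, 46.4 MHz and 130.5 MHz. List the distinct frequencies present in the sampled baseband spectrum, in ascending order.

fs/2 = 27.25 MHz.
213.3 MHz mod fs = 49.8 MHz.
49.8 MHz > fs/2 = 27.25 MHz, folds to fs − 49.8 MHz = 4.7 MHz.
139.3 MHz mod fs = 30.3 MHz.
30.3 MHz > fs/2 = 27.25 MHz, folds to fs − 30.3 MHz = 24.2 MHz.
78.3 MHz mod fs = 23.8 MHz.
23.8 MHz ≤ fs/2 = 27.25 MHz, appears at 23.8 MHz.
46.4 MHz > fs/2 = 27.25 MHz, folds to fs − 46.4 MHz = 8.1 MHz.
130.5 MHz mod fs = 21.5 MHz.
21.5 MHz ≤ fs/2 = 27.25 MHz, appears at 21.5 MHz.
Distinct values: {4.7 MHz, 8.1 MHz, 21.5 MHz, 23.8 MHz, 24.2 MHz}.

4.7 MHz, 8.1 MHz, 21.5 MHz, 23.8 MHz, 24.2 MHz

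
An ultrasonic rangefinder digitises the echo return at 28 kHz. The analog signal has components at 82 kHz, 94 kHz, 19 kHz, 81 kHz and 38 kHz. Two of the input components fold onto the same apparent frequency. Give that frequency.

10 kHz

fs/2 = 14 kHz.
82 kHz mod fs = 26 kHz.
26 kHz > fs/2 = 14 kHz, folds to fs − 26 kHz = 2 kHz.
94 kHz mod fs = 10 kHz.
10 kHz ≤ fs/2 = 14 kHz, appears at 10 kHz.
19 kHz > fs/2 = 14 kHz, folds to fs − 19 kHz = 9 kHz.
81 kHz mod fs = 25 kHz.
25 kHz > fs/2 = 14 kHz, folds to fs − 25 kHz = 3 kHz.
38 kHz mod fs = 10 kHz.
10 kHz ≤ fs/2 = 14 kHz, appears at 10 kHz.
38 kHz and 94 kHz both map to 10 kHz.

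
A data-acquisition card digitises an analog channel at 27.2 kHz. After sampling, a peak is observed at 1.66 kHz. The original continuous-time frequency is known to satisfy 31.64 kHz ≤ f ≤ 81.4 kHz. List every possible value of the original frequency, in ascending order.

52.74 kHz, 56.06 kHz, 79.94 kHz

Frequencies that alias to 1.66 kHz are k·fs ± 1.66 kHz for integer k ≥ 0.
k=0: 1.66 kHz.
k=1: 25.54 kHz, 28.86 kHz.
k=2: 52.74 kHz, 56.06 kHz.
k=3: 79.94 kHz, 83.26 kHz.
k=4: 107.14 kHz, 110.46 kHz.
Within [31.64 kHz, 81.4 kHz]: 52.74 kHz, 56.06 kHz, 79.94 kHz.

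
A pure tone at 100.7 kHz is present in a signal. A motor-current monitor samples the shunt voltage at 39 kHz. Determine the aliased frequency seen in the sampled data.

16.3 kHz

100.7 kHz mod fs = 22.7 kHz.
22.7 kHz > fs/2 = 19.5 kHz, folds to fs − 22.7 kHz = 16.3 kHz.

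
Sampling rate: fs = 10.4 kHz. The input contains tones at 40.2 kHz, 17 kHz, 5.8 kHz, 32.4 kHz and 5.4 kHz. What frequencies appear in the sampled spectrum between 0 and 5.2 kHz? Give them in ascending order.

fs/2 = 5.2 kHz.
40.2 kHz mod fs = 9 kHz.
9 kHz > fs/2 = 5.2 kHz, folds to fs − 9 kHz = 1.4 kHz.
17 kHz mod fs = 6.6 kHz.
6.6 kHz > fs/2 = 5.2 kHz, folds to fs − 6.6 kHz = 3.8 kHz.
5.8 kHz > fs/2 = 5.2 kHz, folds to fs − 5.8 kHz = 4.6 kHz.
32.4 kHz mod fs = 1.2 kHz.
1.2 kHz ≤ fs/2 = 5.2 kHz, appears at 1.2 kHz.
5.4 kHz > fs/2 = 5.2 kHz, folds to fs − 5.4 kHz = 5 kHz.
Distinct values: {1.2 kHz, 1.4 kHz, 3.8 kHz, 4.6 kHz, 5 kHz}.

1.2 kHz, 1.4 kHz, 3.8 kHz, 4.6 kHz, 5 kHz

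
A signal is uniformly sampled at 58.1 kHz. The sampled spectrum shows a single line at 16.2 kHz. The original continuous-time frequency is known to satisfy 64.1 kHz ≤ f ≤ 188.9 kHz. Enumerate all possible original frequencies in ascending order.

Frequencies that alias to 16.2 kHz are k·fs ± 16.2 kHz for integer k ≥ 0.
k=0: 16.2 kHz.
k=1: 41.9 kHz, 74.3 kHz.
k=2: 100 kHz, 132.4 kHz.
k=3: 158.1 kHz, 190.5 kHz.
k=4: 216.2 kHz, 248.6 kHz.
Within [64.1 kHz, 188.9 kHz]: 74.3 kHz, 100 kHz, 132.4 kHz, 158.1 kHz.

74.3 kHz, 100 kHz, 132.4 kHz, 158.1 kHz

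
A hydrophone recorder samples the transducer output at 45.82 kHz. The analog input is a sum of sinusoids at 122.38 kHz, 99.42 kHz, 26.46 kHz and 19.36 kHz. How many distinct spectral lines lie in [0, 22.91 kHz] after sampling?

fs/2 = 22.91 kHz.
122.38 kHz mod fs = 30.74 kHz.
30.74 kHz > fs/2 = 22.91 kHz, folds to fs − 30.74 kHz = 15.08 kHz.
99.42 kHz mod fs = 7.78 kHz.
7.78 kHz ≤ fs/2 = 22.91 kHz, appears at 7.78 kHz.
26.46 kHz > fs/2 = 22.91 kHz, folds to fs − 26.46 kHz = 19.36 kHz.
19.36 kHz ≤ fs/2 = 22.91 kHz, passes unchanged.
Distinct values: {7.78 kHz, 15.08 kHz, 19.36 kHz} → 3.

3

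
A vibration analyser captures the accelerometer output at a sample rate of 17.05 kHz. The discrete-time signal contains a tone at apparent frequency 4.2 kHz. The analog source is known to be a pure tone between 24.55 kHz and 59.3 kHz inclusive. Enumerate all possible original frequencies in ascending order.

Frequencies that alias to 4.2 kHz are k·fs ± 4.2 kHz for integer k ≥ 0.
k=0: 4.2 kHz.
k=1: 12.85 kHz, 21.25 kHz.
k=2: 29.9 kHz, 38.3 kHz.
k=3: 46.95 kHz, 55.35 kHz.
k=4: 64 kHz, 72.4 kHz.
Within [24.55 kHz, 59.3 kHz]: 29.9 kHz, 38.3 kHz, 46.95 kHz, 55.35 kHz.

29.9 kHz, 38.3 kHz, 46.95 kHz, 55.35 kHz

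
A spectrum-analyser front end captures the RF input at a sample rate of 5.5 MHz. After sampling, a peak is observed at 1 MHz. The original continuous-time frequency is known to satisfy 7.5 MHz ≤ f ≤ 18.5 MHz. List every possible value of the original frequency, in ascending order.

10 MHz, 12 MHz, 15.5 MHz, 17.5 MHz

Frequencies that alias to 1 MHz are k·fs ± 1 MHz for integer k ≥ 0.
k=0: 1 MHz.
k=1: 4.5 MHz, 6.5 MHz.
k=2: 10 MHz, 12 MHz.
k=3: 15.5 MHz, 17.5 MHz.
k=4: 21 MHz, 23 MHz.
Within [7.5 MHz, 18.5 MHz]: 10 MHz, 12 MHz, 15.5 MHz, 17.5 MHz.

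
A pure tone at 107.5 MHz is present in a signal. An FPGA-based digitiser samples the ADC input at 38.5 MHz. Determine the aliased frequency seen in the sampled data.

107.5 MHz mod fs = 30.5 MHz.
30.5 MHz > fs/2 = 19.25 MHz, folds to fs − 30.5 MHz = 8 MHz.

8 MHz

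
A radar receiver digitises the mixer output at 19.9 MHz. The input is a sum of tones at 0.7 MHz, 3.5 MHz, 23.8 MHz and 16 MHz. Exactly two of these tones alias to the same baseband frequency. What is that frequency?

3.9 MHz

fs/2 = 9.95 MHz.
0.7 MHz ≤ fs/2 = 9.95 MHz, passes unchanged.
3.5 MHz ≤ fs/2 = 9.95 MHz, passes unchanged.
23.8 MHz mod fs = 3.9 MHz.
3.9 MHz ≤ fs/2 = 9.95 MHz, appears at 3.9 MHz.
16 MHz > fs/2 = 9.95 MHz, folds to fs − 16 MHz = 3.9 MHz.
16 MHz and 23.8 MHz both map to 3.9 MHz.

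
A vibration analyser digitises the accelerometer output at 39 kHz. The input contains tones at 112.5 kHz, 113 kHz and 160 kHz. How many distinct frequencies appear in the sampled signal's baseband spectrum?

2

fs/2 = 19.5 kHz.
112.5 kHz mod fs = 34.5 kHz.
34.5 kHz > fs/2 = 19.5 kHz, folds to fs − 34.5 kHz = 4.5 kHz.
113 kHz mod fs = 35 kHz.
35 kHz > fs/2 = 19.5 kHz, folds to fs − 35 kHz = 4 kHz.
160 kHz mod fs = 4 kHz.
4 kHz ≤ fs/2 = 19.5 kHz, appears at 4 kHz.
Distinct values: {4 kHz, 4.5 kHz} → 2.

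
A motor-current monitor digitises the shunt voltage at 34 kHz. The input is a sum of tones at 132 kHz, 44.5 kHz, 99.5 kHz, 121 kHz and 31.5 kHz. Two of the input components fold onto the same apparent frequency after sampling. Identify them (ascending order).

31.5 kHz, 99.5 kHz

fs/2 = 17 kHz.
132 kHz mod fs = 30 kHz.
30 kHz > fs/2 = 17 kHz, folds to fs − 30 kHz = 4 kHz.
44.5 kHz mod fs = 10.5 kHz.
10.5 kHz ≤ fs/2 = 17 kHz, appears at 10.5 kHz.
99.5 kHz mod fs = 31.5 kHz.
31.5 kHz > fs/2 = 17 kHz, folds to fs − 31.5 kHz = 2.5 kHz.
121 kHz mod fs = 19 kHz.
19 kHz > fs/2 = 17 kHz, folds to fs − 19 kHz = 15 kHz.
31.5 kHz > fs/2 = 17 kHz, folds to fs − 31.5 kHz = 2.5 kHz.
31.5 kHz and 99.5 kHz both map to 2.5 kHz.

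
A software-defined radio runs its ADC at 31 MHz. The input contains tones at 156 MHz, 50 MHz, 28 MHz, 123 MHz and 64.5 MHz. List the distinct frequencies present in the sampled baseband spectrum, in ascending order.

1 MHz, 2.5 MHz, 3 MHz, 12 MHz

fs/2 = 15.5 MHz.
156 MHz mod fs = 1 MHz.
1 MHz ≤ fs/2 = 15.5 MHz, appears at 1 MHz.
50 MHz mod fs = 19 MHz.
19 MHz > fs/2 = 15.5 MHz, folds to fs − 19 MHz = 12 MHz.
28 MHz > fs/2 = 15.5 MHz, folds to fs − 28 MHz = 3 MHz.
123 MHz mod fs = 30 MHz.
30 MHz > fs/2 = 15.5 MHz, folds to fs − 30 MHz = 1 MHz.
64.5 MHz mod fs = 2.5 MHz.
2.5 MHz ≤ fs/2 = 15.5 MHz, appears at 2.5 MHz.
Distinct values: {1 MHz, 2.5 MHz, 3 MHz, 12 MHz}.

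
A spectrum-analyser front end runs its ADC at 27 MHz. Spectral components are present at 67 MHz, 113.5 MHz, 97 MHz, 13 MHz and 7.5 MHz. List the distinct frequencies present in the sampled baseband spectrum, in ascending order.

5.5 MHz, 7.5 MHz, 11 MHz, 13 MHz

fs/2 = 13.5 MHz.
67 MHz mod fs = 13 MHz.
13 MHz ≤ fs/2 = 13.5 MHz, appears at 13 MHz.
113.5 MHz mod fs = 5.5 MHz.
5.5 MHz ≤ fs/2 = 13.5 MHz, appears at 5.5 MHz.
97 MHz mod fs = 16 MHz.
16 MHz > fs/2 = 13.5 MHz, folds to fs − 16 MHz = 11 MHz.
13 MHz ≤ fs/2 = 13.5 MHz, passes unchanged.
7.5 MHz ≤ fs/2 = 13.5 MHz, passes unchanged.
Distinct values: {5.5 MHz, 7.5 MHz, 11 MHz, 13 MHz}.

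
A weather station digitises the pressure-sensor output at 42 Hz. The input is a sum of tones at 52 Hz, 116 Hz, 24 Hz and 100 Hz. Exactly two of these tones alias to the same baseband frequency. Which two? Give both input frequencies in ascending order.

52 Hz, 116 Hz

fs/2 = 21 Hz.
52 Hz mod fs = 10 Hz.
10 Hz ≤ fs/2 = 21 Hz, appears at 10 Hz.
116 Hz mod fs = 32 Hz.
32 Hz > fs/2 = 21 Hz, folds to fs − 32 Hz = 10 Hz.
24 Hz > fs/2 = 21 Hz, folds to fs − 24 Hz = 18 Hz.
100 Hz mod fs = 16 Hz.
16 Hz ≤ fs/2 = 21 Hz, appears at 16 Hz.
52 Hz and 116 Hz both map to 10 Hz.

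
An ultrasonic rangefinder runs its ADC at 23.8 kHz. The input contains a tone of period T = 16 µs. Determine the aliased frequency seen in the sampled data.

8.9 kHz

T = 16 µs → f = 1/T = 62.5 kHz.
62.5 kHz mod fs = 14.9 kHz.
14.9 kHz > fs/2 = 11.9 kHz, folds to fs − 14.9 kHz = 8.9 kHz.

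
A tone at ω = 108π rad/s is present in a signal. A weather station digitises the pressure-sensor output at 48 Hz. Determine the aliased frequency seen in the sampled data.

ω = 108π rad/s → f = ω/(2π) = 54 Hz.
54 Hz mod fs = 6 Hz.
6 Hz ≤ fs/2 = 24 Hz, appears at 6 Hz.

6 Hz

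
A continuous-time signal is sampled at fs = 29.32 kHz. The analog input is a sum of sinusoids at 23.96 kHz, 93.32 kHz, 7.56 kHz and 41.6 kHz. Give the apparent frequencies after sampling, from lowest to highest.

5.36 kHz, 7.56 kHz, 12.28 kHz

fs/2 = 14.66 kHz.
23.96 kHz > fs/2 = 14.66 kHz, folds to fs − 23.96 kHz = 5.36 kHz.
93.32 kHz mod fs = 5.36 kHz.
5.36 kHz ≤ fs/2 = 14.66 kHz, appears at 5.36 kHz.
7.56 kHz ≤ fs/2 = 14.66 kHz, passes unchanged.
41.6 kHz mod fs = 12.28 kHz.
12.28 kHz ≤ fs/2 = 14.66 kHz, appears at 12.28 kHz.
Distinct values: {5.36 kHz, 7.56 kHz, 12.28 kHz}.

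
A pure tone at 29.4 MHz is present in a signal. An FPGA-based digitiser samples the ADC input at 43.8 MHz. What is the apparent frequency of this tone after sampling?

29.4 MHz > fs/2 = 21.9 MHz, folds to fs − 29.4 MHz = 14.4 MHz.

14.4 MHz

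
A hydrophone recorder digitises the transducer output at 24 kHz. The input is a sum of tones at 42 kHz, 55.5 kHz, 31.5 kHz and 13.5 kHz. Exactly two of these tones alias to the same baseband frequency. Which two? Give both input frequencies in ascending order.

31.5 kHz, 55.5 kHz

fs/2 = 12 kHz.
42 kHz mod fs = 18 kHz.
18 kHz > fs/2 = 12 kHz, folds to fs − 18 kHz = 6 kHz.
55.5 kHz mod fs = 7.5 kHz.
7.5 kHz ≤ fs/2 = 12 kHz, appears at 7.5 kHz.
31.5 kHz mod fs = 7.5 kHz.
7.5 kHz ≤ fs/2 = 12 kHz, appears at 7.5 kHz.
13.5 kHz > fs/2 = 12 kHz, folds to fs − 13.5 kHz = 10.5 kHz.
31.5 kHz and 55.5 kHz both map to 7.5 kHz.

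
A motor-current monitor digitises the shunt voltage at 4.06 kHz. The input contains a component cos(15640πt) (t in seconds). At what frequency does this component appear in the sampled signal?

0.3 kHz

ω = 15640π rad/s → f = ω/(2π) = 7820 Hz = 7.82 kHz.
7.82 kHz mod fs = 3.76 kHz.
3.76 kHz > fs/2 = 2.03 kHz, folds to fs − 3.76 kHz = 0.3 kHz.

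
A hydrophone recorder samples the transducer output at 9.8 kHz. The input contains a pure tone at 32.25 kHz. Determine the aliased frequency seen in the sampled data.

32.25 kHz mod fs = 2.85 kHz.
2.85 kHz ≤ fs/2 = 4.9 kHz, appears at 2.85 kHz.

2.85 kHz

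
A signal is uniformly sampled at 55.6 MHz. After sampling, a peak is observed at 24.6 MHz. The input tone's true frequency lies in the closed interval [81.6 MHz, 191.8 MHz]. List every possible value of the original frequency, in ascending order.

Frequencies that alias to 24.6 MHz are k·fs ± 24.6 MHz for integer k ≥ 0.
k=0: 24.6 MHz.
k=1: 31 MHz, 80.2 MHz.
k=2: 86.6 MHz, 135.8 MHz.
k=3: 142.2 MHz, 191.4 MHz.
k=4: 197.8 MHz, 247 MHz.
Within [81.6 MHz, 191.8 MHz]: 86.6 MHz, 135.8 MHz, 142.2 MHz, 191.4 MHz.

86.6 MHz, 135.8 MHz, 142.2 MHz, 191.4 MHz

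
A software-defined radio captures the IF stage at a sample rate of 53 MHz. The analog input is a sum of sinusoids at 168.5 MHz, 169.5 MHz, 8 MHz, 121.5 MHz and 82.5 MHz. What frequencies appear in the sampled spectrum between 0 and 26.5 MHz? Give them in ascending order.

fs/2 = 26.5 MHz.
168.5 MHz mod fs = 9.5 MHz.
9.5 MHz ≤ fs/2 = 26.5 MHz, appears at 9.5 MHz.
169.5 MHz mod fs = 10.5 MHz.
10.5 MHz ≤ fs/2 = 26.5 MHz, appears at 10.5 MHz.
8 MHz ≤ fs/2 = 26.5 MHz, passes unchanged.
121.5 MHz mod fs = 15.5 MHz.
15.5 MHz ≤ fs/2 = 26.5 MHz, appears at 15.5 MHz.
82.5 MHz mod fs = 29.5 MHz.
29.5 MHz > fs/2 = 26.5 MHz, folds to fs − 29.5 MHz = 23.5 MHz.
Distinct values: {8 MHz, 9.5 MHz, 10.5 MHz, 15.5 MHz, 23.5 MHz}.

8 MHz, 9.5 MHz, 10.5 MHz, 15.5 MHz, 23.5 MHz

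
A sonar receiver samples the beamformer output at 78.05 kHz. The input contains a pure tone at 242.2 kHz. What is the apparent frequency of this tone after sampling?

8.05 kHz

242.2 kHz mod fs = 8.05 kHz.
8.05 kHz ≤ fs/2 = 39.025 kHz, appears at 8.05 kHz.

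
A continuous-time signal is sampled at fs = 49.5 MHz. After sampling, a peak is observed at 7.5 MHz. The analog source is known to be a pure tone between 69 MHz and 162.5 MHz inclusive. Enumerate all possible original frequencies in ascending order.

91.5 MHz, 106.5 MHz, 141 MHz, 156 MHz

Frequencies that alias to 7.5 MHz are k·fs ± 7.5 MHz for integer k ≥ 0.
k=0: 7.5 MHz.
k=1: 42 MHz, 57 MHz.
k=2: 91.5 MHz, 106.5 MHz.
k=3: 141 MHz, 156 MHz.
k=4: 190.5 MHz, 205.5 MHz.
Within [69 MHz, 162.5 MHz]: 91.5 MHz, 106.5 MHz, 141 MHz, 156 MHz.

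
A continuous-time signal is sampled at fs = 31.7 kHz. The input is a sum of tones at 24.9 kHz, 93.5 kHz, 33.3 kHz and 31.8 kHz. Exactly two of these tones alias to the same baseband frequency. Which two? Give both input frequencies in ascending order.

fs/2 = 15.85 kHz.
24.9 kHz > fs/2 = 15.85 kHz, folds to fs − 24.9 kHz = 6.8 kHz.
93.5 kHz mod fs = 30.1 kHz.
30.1 kHz > fs/2 = 15.85 kHz, folds to fs − 30.1 kHz = 1.6 kHz.
33.3 kHz mod fs = 1.6 kHz.
1.6 kHz ≤ fs/2 = 15.85 kHz, appears at 1.6 kHz.
31.8 kHz mod fs = 0.1 kHz.
0.1 kHz ≤ fs/2 = 15.85 kHz, appears at 0.1 kHz.
33.3 kHz and 93.5 kHz both map to 1.6 kHz.

33.3 kHz, 93.5 kHz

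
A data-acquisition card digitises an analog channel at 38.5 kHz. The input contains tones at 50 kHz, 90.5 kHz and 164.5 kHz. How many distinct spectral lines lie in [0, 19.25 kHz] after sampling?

3

fs/2 = 19.25 kHz.
50 kHz mod fs = 11.5 kHz.
11.5 kHz ≤ fs/2 = 19.25 kHz, appears at 11.5 kHz.
90.5 kHz mod fs = 13.5 kHz.
13.5 kHz ≤ fs/2 = 19.25 kHz, appears at 13.5 kHz.
164.5 kHz mod fs = 10.5 kHz.
10.5 kHz ≤ fs/2 = 19.25 kHz, appears at 10.5 kHz.
Distinct values: {10.5 kHz, 11.5 kHz, 13.5 kHz} → 3.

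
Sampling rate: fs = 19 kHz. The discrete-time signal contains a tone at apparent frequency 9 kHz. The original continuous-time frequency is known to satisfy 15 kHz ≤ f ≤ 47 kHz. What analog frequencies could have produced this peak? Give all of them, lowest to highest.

28 kHz, 29 kHz, 47 kHz

Frequencies that alias to 9 kHz are k·fs ± 9 kHz for integer k ≥ 0.
k=0: 9 kHz.
k=1: 10 kHz, 28 kHz.
k=2: 29 kHz, 47 kHz.
k=3: 48 kHz, 66 kHz.
Within [15 kHz, 47 kHz]: 28 kHz, 29 kHz, 47 kHz.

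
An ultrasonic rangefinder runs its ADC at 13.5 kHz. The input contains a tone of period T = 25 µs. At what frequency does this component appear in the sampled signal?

T = 25 µs → f = 1/T = 40 kHz.
40 kHz mod fs = 13 kHz.
13 kHz > fs/2 = 6.75 kHz, folds to fs − 13 kHz = 0.5 kHz.

0.5 kHz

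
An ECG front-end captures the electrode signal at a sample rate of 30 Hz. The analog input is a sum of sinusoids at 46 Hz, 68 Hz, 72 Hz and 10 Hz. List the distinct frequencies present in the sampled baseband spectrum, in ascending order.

fs/2 = 15 Hz.
46 Hz mod fs = 16 Hz.
16 Hz > fs/2 = 15 Hz, folds to fs − 16 Hz = 14 Hz.
68 Hz mod fs = 8 Hz.
8 Hz ≤ fs/2 = 15 Hz, appears at 8 Hz.
72 Hz mod fs = 12 Hz.
12 Hz ≤ fs/2 = 15 Hz, appears at 12 Hz.
10 Hz ≤ fs/2 = 15 Hz, passes unchanged.
Distinct values: {8 Hz, 10 Hz, 12 Hz, 14 Hz}.

8 Hz, 10 Hz, 12 Hz, 14 Hz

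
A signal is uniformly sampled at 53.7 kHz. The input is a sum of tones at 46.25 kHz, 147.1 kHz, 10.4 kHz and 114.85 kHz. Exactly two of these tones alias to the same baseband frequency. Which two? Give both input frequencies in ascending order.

46.25 kHz, 114.85 kHz

fs/2 = 26.85 kHz.
46.25 kHz > fs/2 = 26.85 kHz, folds to fs − 46.25 kHz = 7.45 kHz.
147.1 kHz mod fs = 39.7 kHz.
39.7 kHz > fs/2 = 26.85 kHz, folds to fs − 39.7 kHz = 14 kHz.
10.4 kHz ≤ fs/2 = 26.85 kHz, passes unchanged.
114.85 kHz mod fs = 7.45 kHz.
7.45 kHz ≤ fs/2 = 26.85 kHz, appears at 7.45 kHz.
46.25 kHz and 114.85 kHz both map to 7.45 kHz.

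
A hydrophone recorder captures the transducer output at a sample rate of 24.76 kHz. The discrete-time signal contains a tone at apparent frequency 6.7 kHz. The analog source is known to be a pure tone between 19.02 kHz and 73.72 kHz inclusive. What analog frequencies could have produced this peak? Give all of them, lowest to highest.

31.46 kHz, 42.82 kHz, 56.22 kHz, 67.58 kHz

Frequencies that alias to 6.7 kHz are k·fs ± 6.7 kHz for integer k ≥ 0.
k=0: 6.7 kHz.
k=1: 18.06 kHz, 31.46 kHz.
k=2: 42.82 kHz, 56.22 kHz.
k=3: 67.58 kHz, 80.98 kHz.
k=4: 92.34 kHz, 105.74 kHz.
Within [19.02 kHz, 73.72 kHz]: 31.46 kHz, 42.82 kHz, 56.22 kHz, 67.58 kHz.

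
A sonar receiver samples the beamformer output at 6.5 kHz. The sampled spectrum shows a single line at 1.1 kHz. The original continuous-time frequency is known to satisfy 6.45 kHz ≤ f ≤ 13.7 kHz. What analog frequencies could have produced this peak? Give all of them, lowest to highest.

Frequencies that alias to 1.1 kHz are k·fs ± 1.1 kHz for integer k ≥ 0.
k=0: 1.1 kHz.
k=1: 5.4 kHz, 7.6 kHz.
k=2: 11.9 kHz, 14.1 kHz.
k=3: 18.4 kHz, 20.6 kHz.
Within [6.45 kHz, 13.7 kHz]: 7.6 kHz, 11.9 kHz.

7.6 kHz, 11.9 kHz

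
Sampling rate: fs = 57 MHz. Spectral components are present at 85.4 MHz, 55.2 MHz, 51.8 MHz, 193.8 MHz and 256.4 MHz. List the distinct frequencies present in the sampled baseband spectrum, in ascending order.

1.8 MHz, 5.2 MHz, 22.8 MHz, 28.4 MHz

fs/2 = 28.5 MHz.
85.4 MHz mod fs = 28.4 MHz.
28.4 MHz ≤ fs/2 = 28.5 MHz, appears at 28.4 MHz.
55.2 MHz > fs/2 = 28.5 MHz, folds to fs − 55.2 MHz = 1.8 MHz.
51.8 MHz > fs/2 = 28.5 MHz, folds to fs − 51.8 MHz = 5.2 MHz.
193.8 MHz mod fs = 22.8 MHz.
22.8 MHz ≤ fs/2 = 28.5 MHz, appears at 22.8 MHz.
256.4 MHz mod fs = 28.4 MHz.
28.4 MHz ≤ fs/2 = 28.5 MHz, appears at 28.4 MHz.
Distinct values: {1.8 MHz, 5.2 MHz, 22.8 MHz, 28.4 MHz}.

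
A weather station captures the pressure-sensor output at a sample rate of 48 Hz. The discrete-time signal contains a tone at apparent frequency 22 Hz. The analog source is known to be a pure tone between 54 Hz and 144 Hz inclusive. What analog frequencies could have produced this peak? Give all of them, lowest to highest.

Frequencies that alias to 22 Hz are k·fs ± 22 Hz for integer k ≥ 0.
k=0: 22 Hz.
k=1: 26 Hz, 70 Hz.
k=2: 74 Hz, 118 Hz.
k=3: 122 Hz, 166 Hz.
k=4: 170 Hz, 214 Hz.
Within [54 Hz, 144 Hz]: 70 Hz, 74 Hz, 118 Hz, 122 Hz.

70 Hz, 74 Hz, 118 Hz, 122 Hz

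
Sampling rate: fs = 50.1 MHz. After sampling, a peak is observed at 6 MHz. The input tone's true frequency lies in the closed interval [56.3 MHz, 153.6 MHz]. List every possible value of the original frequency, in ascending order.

Frequencies that alias to 6 MHz are k·fs ± 6 MHz for integer k ≥ 0.
k=0: 6 MHz.
k=1: 44.1 MHz, 56.1 MHz.
k=2: 94.2 MHz, 106.2 MHz.
k=3: 144.3 MHz, 156.3 MHz.
k=4: 194.4 MHz, 206.4 MHz.
Within [56.3 MHz, 153.6 MHz]: 94.2 MHz, 106.2 MHz, 144.3 MHz.

94.2 MHz, 106.2 MHz, 144.3 MHz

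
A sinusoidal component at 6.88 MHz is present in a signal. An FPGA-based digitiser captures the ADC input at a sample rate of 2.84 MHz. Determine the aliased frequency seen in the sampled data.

6.88 MHz mod fs = 1.2 MHz.
1.2 MHz ≤ fs/2 = 1.42 MHz, appears at 1.2 MHz.

1.2 MHz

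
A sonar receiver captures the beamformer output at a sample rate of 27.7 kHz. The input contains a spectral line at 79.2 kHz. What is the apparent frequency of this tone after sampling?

3.9 kHz

79.2 kHz mod fs = 23.8 kHz.
23.8 kHz > fs/2 = 13.85 kHz, folds to fs − 23.8 kHz = 3.9 kHz.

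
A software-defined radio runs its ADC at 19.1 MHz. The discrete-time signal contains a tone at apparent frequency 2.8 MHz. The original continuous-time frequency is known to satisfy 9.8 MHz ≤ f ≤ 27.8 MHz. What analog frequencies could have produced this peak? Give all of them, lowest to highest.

Frequencies that alias to 2.8 MHz are k·fs ± 2.8 MHz for integer k ≥ 0.
k=0: 2.8 MHz.
k=1: 16.3 MHz, 21.9 MHz.
k=2: 35.4 MHz, 41 MHz.
Within [9.8 MHz, 27.8 MHz]: 16.3 MHz, 21.9 MHz.

16.3 MHz, 21.9 MHz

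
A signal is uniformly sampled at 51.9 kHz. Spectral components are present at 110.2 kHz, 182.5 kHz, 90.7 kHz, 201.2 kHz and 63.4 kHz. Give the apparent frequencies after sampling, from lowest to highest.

6.4 kHz, 11.5 kHz, 13.1 kHz, 25.1 kHz

fs/2 = 25.95 kHz.
110.2 kHz mod fs = 6.4 kHz.
6.4 kHz ≤ fs/2 = 25.95 kHz, appears at 6.4 kHz.
182.5 kHz mod fs = 26.8 kHz.
26.8 kHz > fs/2 = 25.95 kHz, folds to fs − 26.8 kHz = 25.1 kHz.
90.7 kHz mod fs = 38.8 kHz.
38.8 kHz > fs/2 = 25.95 kHz, folds to fs − 38.8 kHz = 13.1 kHz.
201.2 kHz mod fs = 45.5 kHz.
45.5 kHz > fs/2 = 25.95 kHz, folds to fs − 45.5 kHz = 6.4 kHz.
63.4 kHz mod fs = 11.5 kHz.
11.5 kHz ≤ fs/2 = 25.95 kHz, appears at 11.5 kHz.
Distinct values: {6.4 kHz, 11.5 kHz, 13.1 kHz, 25.1 kHz}.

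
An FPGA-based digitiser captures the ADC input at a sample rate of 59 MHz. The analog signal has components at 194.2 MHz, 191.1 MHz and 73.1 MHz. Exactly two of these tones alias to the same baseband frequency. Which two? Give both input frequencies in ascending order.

73.1 MHz, 191.1 MHz

fs/2 = 29.5 MHz.
194.2 MHz mod fs = 17.2 MHz.
17.2 MHz ≤ fs/2 = 29.5 MHz, appears at 17.2 MHz.
191.1 MHz mod fs = 14.1 MHz.
14.1 MHz ≤ fs/2 = 29.5 MHz, appears at 14.1 MHz.
73.1 MHz mod fs = 14.1 MHz.
14.1 MHz ≤ fs/2 = 29.5 MHz, appears at 14.1 MHz.
73.1 MHz and 191.1 MHz both map to 14.1 MHz.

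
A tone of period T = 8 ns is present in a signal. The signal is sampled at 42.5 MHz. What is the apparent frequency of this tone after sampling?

2.5 MHz

T = 8 ns → f = 1/T = 125 MHz.
125 MHz mod fs = 40 MHz.
40 MHz > fs/2 = 21.25 MHz, folds to fs − 40 MHz = 2.5 MHz.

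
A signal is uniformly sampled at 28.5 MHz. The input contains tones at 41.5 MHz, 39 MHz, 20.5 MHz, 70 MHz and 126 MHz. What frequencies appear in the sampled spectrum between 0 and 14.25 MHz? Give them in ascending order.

fs/2 = 14.25 MHz.
41.5 MHz mod fs = 13 MHz.
13 MHz ≤ fs/2 = 14.25 MHz, appears at 13 MHz.
39 MHz mod fs = 10.5 MHz.
10.5 MHz ≤ fs/2 = 14.25 MHz, appears at 10.5 MHz.
20.5 MHz > fs/2 = 14.25 MHz, folds to fs − 20.5 MHz = 8 MHz.
70 MHz mod fs = 13 MHz.
13 MHz ≤ fs/2 = 14.25 MHz, appears at 13 MHz.
126 MHz mod fs = 12 MHz.
12 MHz ≤ fs/2 = 14.25 MHz, appears at 12 MHz.
Distinct values: {8 MHz, 10.5 MHz, 12 MHz, 13 MHz}.

8 MHz, 10.5 MHz, 12 MHz, 13 MHz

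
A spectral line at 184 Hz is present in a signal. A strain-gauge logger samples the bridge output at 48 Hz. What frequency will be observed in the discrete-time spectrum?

184 Hz mod fs = 40 Hz.
40 Hz > fs/2 = 24 Hz, folds to fs − 40 Hz = 8 Hz.

8 Hz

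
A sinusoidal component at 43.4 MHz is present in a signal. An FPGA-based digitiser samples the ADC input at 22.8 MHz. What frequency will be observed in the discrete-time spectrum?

43.4 MHz mod fs = 20.6 MHz.
20.6 MHz > fs/2 = 11.4 MHz, folds to fs − 20.6 MHz = 2.2 MHz.

2.2 MHz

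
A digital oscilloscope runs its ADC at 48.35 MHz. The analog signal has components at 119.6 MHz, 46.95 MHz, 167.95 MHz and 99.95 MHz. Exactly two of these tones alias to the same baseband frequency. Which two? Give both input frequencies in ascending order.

fs/2 = 24.175 MHz.
119.6 MHz mod fs = 22.9 MHz.
22.9 MHz ≤ fs/2 = 24.175 MHz, appears at 22.9 MHz.
46.95 MHz > fs/2 = 24.175 MHz, folds to fs − 46.95 MHz = 1.4 MHz.
167.95 MHz mod fs = 22.9 MHz.
22.9 MHz ≤ fs/2 = 24.175 MHz, appears at 22.9 MHz.
99.95 MHz mod fs = 3.25 MHz.
3.25 MHz ≤ fs/2 = 24.175 MHz, appears at 3.25 MHz.
119.6 MHz and 167.95 MHz both map to 22.9 MHz.

119.6 MHz, 167.95 MHz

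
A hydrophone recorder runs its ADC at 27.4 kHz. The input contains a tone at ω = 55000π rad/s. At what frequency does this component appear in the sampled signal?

ω = 55000π rad/s → f = ω/(2π) = 27500 Hz = 27.5 kHz.
27.5 kHz mod fs = 0.1 kHz.
0.1 kHz ≤ fs/2 = 13.7 kHz, appears at 0.1 kHz.

0.1 kHz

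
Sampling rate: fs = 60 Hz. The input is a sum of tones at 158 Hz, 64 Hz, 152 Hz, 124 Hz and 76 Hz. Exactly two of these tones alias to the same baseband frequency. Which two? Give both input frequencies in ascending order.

fs/2 = 30 Hz.
158 Hz mod fs = 38 Hz.
38 Hz > fs/2 = 30 Hz, folds to fs − 38 Hz = 22 Hz.
64 Hz mod fs = 4 Hz.
4 Hz ≤ fs/2 = 30 Hz, appears at 4 Hz.
152 Hz mod fs = 32 Hz.
32 Hz > fs/2 = 30 Hz, folds to fs − 32 Hz = 28 Hz.
124 Hz mod fs = 4 Hz.
4 Hz ≤ fs/2 = 30 Hz, appears at 4 Hz.
76 Hz mod fs = 16 Hz.
16 Hz ≤ fs/2 = 30 Hz, appears at 16 Hz.
64 Hz and 124 Hz both map to 4 Hz.

64 Hz, 124 Hz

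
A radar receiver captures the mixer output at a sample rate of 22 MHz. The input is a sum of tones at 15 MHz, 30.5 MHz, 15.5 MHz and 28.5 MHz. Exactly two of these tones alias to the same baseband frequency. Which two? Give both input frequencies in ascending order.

fs/2 = 11 MHz.
15 MHz > fs/2 = 11 MHz, folds to fs − 15 MHz = 7 MHz.
30.5 MHz mod fs = 8.5 MHz.
8.5 MHz ≤ fs/2 = 11 MHz, appears at 8.5 MHz.
15.5 MHz > fs/2 = 11 MHz, folds to fs − 15.5 MHz = 6.5 MHz.
28.5 MHz mod fs = 6.5 MHz.
6.5 MHz ≤ fs/2 = 11 MHz, appears at 6.5 MHz.
15.5 MHz and 28.5 MHz both map to 6.5 MHz.

15.5 MHz, 28.5 MHz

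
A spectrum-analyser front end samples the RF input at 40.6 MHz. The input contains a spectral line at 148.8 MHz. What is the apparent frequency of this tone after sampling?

148.8 MHz mod fs = 27 MHz.
27 MHz > fs/2 = 20.3 MHz, folds to fs − 27 MHz = 13.6 MHz.

13.6 MHz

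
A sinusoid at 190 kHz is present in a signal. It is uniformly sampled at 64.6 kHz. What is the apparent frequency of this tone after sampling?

190 kHz mod fs = 60.8 kHz.
60.8 kHz > fs/2 = 32.3 kHz, folds to fs − 60.8 kHz = 3.8 kHz.

3.8 kHz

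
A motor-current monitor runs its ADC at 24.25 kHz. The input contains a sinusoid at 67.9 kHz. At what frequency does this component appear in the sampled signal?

67.9 kHz mod fs = 19.4 kHz.
19.4 kHz > fs/2 = 12.125 kHz, folds to fs − 19.4 kHz = 4.85 kHz.

4.85 kHz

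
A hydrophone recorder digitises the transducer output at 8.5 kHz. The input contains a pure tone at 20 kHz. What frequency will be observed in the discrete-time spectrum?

20 kHz mod fs = 3 kHz.
3 kHz ≤ fs/2 = 4.25 kHz, appears at 3 kHz.

3 kHz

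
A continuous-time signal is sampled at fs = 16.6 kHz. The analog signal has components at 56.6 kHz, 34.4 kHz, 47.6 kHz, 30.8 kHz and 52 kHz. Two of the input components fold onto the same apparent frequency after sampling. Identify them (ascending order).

47.6 kHz, 52 kHz

fs/2 = 8.3 kHz.
56.6 kHz mod fs = 6.8 kHz.
6.8 kHz ≤ fs/2 = 8.3 kHz, appears at 6.8 kHz.
34.4 kHz mod fs = 1.2 kHz.
1.2 kHz ≤ fs/2 = 8.3 kHz, appears at 1.2 kHz.
47.6 kHz mod fs = 14.4 kHz.
14.4 kHz > fs/2 = 8.3 kHz, folds to fs − 14.4 kHz = 2.2 kHz.
30.8 kHz mod fs = 14.2 kHz.
14.2 kHz > fs/2 = 8.3 kHz, folds to fs − 14.2 kHz = 2.4 kHz.
52 kHz mod fs = 2.2 kHz.
2.2 kHz ≤ fs/2 = 8.3 kHz, appears at 2.2 kHz.
47.6 kHz and 52 kHz both map to 2.2 kHz.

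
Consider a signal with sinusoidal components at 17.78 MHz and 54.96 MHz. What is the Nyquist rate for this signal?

109.92 MHz

Highest-frequency component: 54.96 MHz.
Nyquist rate = 2 × 54.96 MHz = 109.92 MHz.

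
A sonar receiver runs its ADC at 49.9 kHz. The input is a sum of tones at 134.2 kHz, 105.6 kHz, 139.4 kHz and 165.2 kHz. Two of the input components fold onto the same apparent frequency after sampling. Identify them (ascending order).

fs/2 = 24.95 kHz.
134.2 kHz mod fs = 34.4 kHz.
34.4 kHz > fs/2 = 24.95 kHz, folds to fs − 34.4 kHz = 15.5 kHz.
105.6 kHz mod fs = 5.8 kHz.
5.8 kHz ≤ fs/2 = 24.95 kHz, appears at 5.8 kHz.
139.4 kHz mod fs = 39.6 kHz.
39.6 kHz > fs/2 = 24.95 kHz, folds to fs − 39.6 kHz = 10.3 kHz.
165.2 kHz mod fs = 15.5 kHz.
15.5 kHz ≤ fs/2 = 24.95 kHz, appears at 15.5 kHz.
134.2 kHz and 165.2 kHz both map to 15.5 kHz.

134.2 kHz, 165.2 kHz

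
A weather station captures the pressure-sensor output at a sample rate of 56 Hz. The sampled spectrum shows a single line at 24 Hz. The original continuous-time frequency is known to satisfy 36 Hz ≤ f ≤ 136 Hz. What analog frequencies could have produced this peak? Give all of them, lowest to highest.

80 Hz, 88 Hz, 136 Hz

Frequencies that alias to 24 Hz are k·fs ± 24 Hz for integer k ≥ 0.
k=0: 24 Hz.
k=1: 32 Hz, 80 Hz.
k=2: 88 Hz, 136 Hz.
k=3: 144 Hz, 192 Hz.
Within [36 Hz, 136 Hz]: 80 Hz, 88 Hz, 136 Hz.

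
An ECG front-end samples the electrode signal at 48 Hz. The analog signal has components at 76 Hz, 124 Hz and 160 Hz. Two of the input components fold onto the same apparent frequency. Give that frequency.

20 Hz

fs/2 = 24 Hz.
76 Hz mod fs = 28 Hz.
28 Hz > fs/2 = 24 Hz, folds to fs − 28 Hz = 20 Hz.
124 Hz mod fs = 28 Hz.
28 Hz > fs/2 = 24 Hz, folds to fs − 28 Hz = 20 Hz.
160 Hz mod fs = 16 Hz.
16 Hz ≤ fs/2 = 24 Hz, appears at 16 Hz.
76 Hz and 124 Hz both map to 20 Hz.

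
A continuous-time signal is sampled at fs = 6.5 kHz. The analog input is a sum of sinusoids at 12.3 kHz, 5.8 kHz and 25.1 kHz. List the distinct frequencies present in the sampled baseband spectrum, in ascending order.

fs/2 = 3.25 kHz.
12.3 kHz mod fs = 5.8 kHz.
5.8 kHz > fs/2 = 3.25 kHz, folds to fs − 5.8 kHz = 0.7 kHz.
5.8 kHz > fs/2 = 3.25 kHz, folds to fs − 5.8 kHz = 0.7 kHz.
25.1 kHz mod fs = 5.6 kHz.
5.6 kHz > fs/2 = 3.25 kHz, folds to fs − 5.6 kHz = 0.9 kHz.
Distinct values: {0.7 kHz, 0.9 kHz}.

0.7 kHz, 0.9 kHz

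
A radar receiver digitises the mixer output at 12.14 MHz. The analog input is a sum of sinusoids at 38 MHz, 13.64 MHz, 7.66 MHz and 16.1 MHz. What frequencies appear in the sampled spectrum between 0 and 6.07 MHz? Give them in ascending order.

1.5 MHz, 1.58 MHz, 3.96 MHz, 4.48 MHz

fs/2 = 6.07 MHz.
38 MHz mod fs = 1.58 MHz.
1.58 MHz ≤ fs/2 = 6.07 MHz, appears at 1.58 MHz.
13.64 MHz mod fs = 1.5 MHz.
1.5 MHz ≤ fs/2 = 6.07 MHz, appears at 1.5 MHz.
7.66 MHz > fs/2 = 6.07 MHz, folds to fs − 7.66 MHz = 4.48 MHz.
16.1 MHz mod fs = 3.96 MHz.
3.96 MHz ≤ fs/2 = 6.07 MHz, appears at 3.96 MHz.
Distinct values: {1.5 MHz, 1.58 MHz, 3.96 MHz, 4.48 MHz}.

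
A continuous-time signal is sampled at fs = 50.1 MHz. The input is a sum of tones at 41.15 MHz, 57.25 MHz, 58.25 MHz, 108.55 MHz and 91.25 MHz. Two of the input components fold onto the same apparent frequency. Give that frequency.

fs/2 = 25.05 MHz.
41.15 MHz > fs/2 = 25.05 MHz, folds to fs − 41.15 MHz = 8.95 MHz.
57.25 MHz mod fs = 7.15 MHz.
7.15 MHz ≤ fs/2 = 25.05 MHz, appears at 7.15 MHz.
58.25 MHz mod fs = 8.15 MHz.
8.15 MHz ≤ fs/2 = 25.05 MHz, appears at 8.15 MHz.
108.55 MHz mod fs = 8.35 MHz.
8.35 MHz ≤ fs/2 = 25.05 MHz, appears at 8.35 MHz.
91.25 MHz mod fs = 41.15 MHz.
41.15 MHz > fs/2 = 25.05 MHz, folds to fs − 41.15 MHz = 8.95 MHz.
41.15 MHz and 91.25 MHz both map to 8.95 MHz.

8.95 MHz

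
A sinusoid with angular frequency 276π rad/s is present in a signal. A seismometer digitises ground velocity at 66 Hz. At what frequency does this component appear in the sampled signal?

6 Hz

ω = 276π rad/s → f = ω/(2π) = 138 Hz.
138 Hz mod fs = 6 Hz.
6 Hz ≤ fs/2 = 33 Hz, appears at 6 Hz.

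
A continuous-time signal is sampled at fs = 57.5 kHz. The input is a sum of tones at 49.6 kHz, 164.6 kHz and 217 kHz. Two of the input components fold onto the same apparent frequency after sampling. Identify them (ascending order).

fs/2 = 28.75 kHz.
49.6 kHz > fs/2 = 28.75 kHz, folds to fs − 49.6 kHz = 7.9 kHz.
164.6 kHz mod fs = 49.6 kHz.
49.6 kHz > fs/2 = 28.75 kHz, folds to fs − 49.6 kHz = 7.9 kHz.
217 kHz mod fs = 44.5 kHz.
44.5 kHz > fs/2 = 28.75 kHz, folds to fs − 44.5 kHz = 13 kHz.
49.6 kHz and 164.6 kHz both map to 7.9 kHz.

49.6 kHz, 164.6 kHz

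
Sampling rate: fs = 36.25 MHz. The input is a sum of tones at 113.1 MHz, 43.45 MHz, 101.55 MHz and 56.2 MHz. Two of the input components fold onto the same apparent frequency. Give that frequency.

7.2 MHz

fs/2 = 18.125 MHz.
113.1 MHz mod fs = 4.35 MHz.
4.35 MHz ≤ fs/2 = 18.125 MHz, appears at 4.35 MHz.
43.45 MHz mod fs = 7.2 MHz.
7.2 MHz ≤ fs/2 = 18.125 MHz, appears at 7.2 MHz.
101.55 MHz mod fs = 29.05 MHz.
29.05 MHz > fs/2 = 18.125 MHz, folds to fs − 29.05 MHz = 7.2 MHz.
56.2 MHz mod fs = 19.95 MHz.
19.95 MHz > fs/2 = 18.125 MHz, folds to fs − 19.95 MHz = 16.3 MHz.
43.45 MHz and 101.55 MHz both map to 7.2 MHz.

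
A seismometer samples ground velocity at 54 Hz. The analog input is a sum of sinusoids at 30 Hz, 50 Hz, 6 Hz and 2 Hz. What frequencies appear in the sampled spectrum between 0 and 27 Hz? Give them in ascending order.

fs/2 = 27 Hz.
30 Hz > fs/2 = 27 Hz, folds to fs − 30 Hz = 24 Hz.
50 Hz > fs/2 = 27 Hz, folds to fs − 50 Hz = 4 Hz.
6 Hz ≤ fs/2 = 27 Hz, passes unchanged.
2 Hz ≤ fs/2 = 27 Hz, passes unchanged.
Distinct values: {2 Hz, 4 Hz, 6 Hz, 24 Hz}.

2 Hz, 4 Hz, 6 Hz, 24 Hz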